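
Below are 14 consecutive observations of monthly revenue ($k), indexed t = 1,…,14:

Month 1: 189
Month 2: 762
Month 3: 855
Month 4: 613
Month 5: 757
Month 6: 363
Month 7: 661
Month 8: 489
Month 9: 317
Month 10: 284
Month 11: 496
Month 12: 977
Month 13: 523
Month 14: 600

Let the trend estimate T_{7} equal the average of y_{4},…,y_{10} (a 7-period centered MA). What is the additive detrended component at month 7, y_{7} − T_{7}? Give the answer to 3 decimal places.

163.286

Trend T_7 = (613 + 757 + 363 + 661 + 489 + 317 + 284) / 7 = 3484/7 = 497.71429
Detrended value: 661 − 497.71429 = 163.286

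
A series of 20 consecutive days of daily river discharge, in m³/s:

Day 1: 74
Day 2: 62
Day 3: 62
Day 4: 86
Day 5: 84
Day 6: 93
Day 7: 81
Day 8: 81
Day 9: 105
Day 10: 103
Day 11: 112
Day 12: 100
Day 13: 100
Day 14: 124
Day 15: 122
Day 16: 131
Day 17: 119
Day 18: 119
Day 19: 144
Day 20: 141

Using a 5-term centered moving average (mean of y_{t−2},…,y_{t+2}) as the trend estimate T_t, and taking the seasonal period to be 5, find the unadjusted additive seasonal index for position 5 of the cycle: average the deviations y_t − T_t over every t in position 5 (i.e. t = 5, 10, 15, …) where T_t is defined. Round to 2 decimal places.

Season position 5 occurs at t = 5, 10, 15 (where T_t is defined).
t=5: T_5 = 81.2000; y_5 − T_5 = 84 − 81.2000 = 2.8000
t=10: T_10 = 100.2000; y_10 − T_10 = 103 − 100.2000 = 2.8000
t=15: T_15 = 119.2000; y_15 − T_15 = 122 − 119.2000 = 2.8000
Mean deviation: (2.8000 + 2.8000 + 2.8000) / 3 = 2.80

2.80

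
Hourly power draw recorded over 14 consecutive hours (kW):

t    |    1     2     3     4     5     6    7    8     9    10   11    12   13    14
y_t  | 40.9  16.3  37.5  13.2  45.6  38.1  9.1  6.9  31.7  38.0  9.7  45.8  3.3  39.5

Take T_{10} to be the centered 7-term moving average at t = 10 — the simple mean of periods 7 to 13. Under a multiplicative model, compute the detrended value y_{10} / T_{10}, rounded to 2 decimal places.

Trend T_10 = (9.1 + 6.9 + 31.7 + 38.0 + 9.7 + 45.8 + 3.3) / 7 = 144.5/7 = 20.6429
Ratio to trend: 38.0 / 20.6429 = 1.84

1.84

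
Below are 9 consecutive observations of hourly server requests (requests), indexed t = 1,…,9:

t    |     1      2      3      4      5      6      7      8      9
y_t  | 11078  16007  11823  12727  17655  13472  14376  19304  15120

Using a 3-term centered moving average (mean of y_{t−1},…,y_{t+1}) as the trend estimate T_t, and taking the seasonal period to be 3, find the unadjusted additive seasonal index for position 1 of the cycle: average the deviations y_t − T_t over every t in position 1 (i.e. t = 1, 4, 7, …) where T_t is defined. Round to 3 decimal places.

-1341.333

Season position 1 occurs at t = 4, 7 (where T_t is defined).
t=4: T_4 = 14068.33333; y_4 − T_4 = 12727 − 14068.33333 = -1341.33333
t=7: T_7 = 15717.33333; y_7 − T_7 = 14376 − 15717.33333 = -1341.33333
Mean deviation: (-1341.33333 + -1341.33333) / 2 = -1341.333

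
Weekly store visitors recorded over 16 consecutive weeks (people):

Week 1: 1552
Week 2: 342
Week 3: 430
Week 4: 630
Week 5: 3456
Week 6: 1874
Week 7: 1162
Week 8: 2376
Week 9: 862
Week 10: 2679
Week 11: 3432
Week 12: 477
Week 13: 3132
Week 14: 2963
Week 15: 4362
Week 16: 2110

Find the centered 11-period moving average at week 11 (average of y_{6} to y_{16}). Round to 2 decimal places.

2311.73

Sum of periods 6–16: 1874 + 1162 + 2376 + 862 + 2679 + 3432 + 477 + 3132 + 2963 + 4362 + 2110 = 25429
Divide by 11: 25429 / 11 = 2311.73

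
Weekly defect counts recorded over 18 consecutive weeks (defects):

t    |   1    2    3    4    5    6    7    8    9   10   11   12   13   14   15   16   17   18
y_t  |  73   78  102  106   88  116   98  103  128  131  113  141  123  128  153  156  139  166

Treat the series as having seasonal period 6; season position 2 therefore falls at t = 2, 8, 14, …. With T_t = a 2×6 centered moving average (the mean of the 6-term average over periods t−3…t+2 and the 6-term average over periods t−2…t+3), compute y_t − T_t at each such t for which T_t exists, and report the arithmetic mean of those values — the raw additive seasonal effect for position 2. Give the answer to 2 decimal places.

Season position 2 occurs at t = 8, 14 (where T_t is defined).
t=8: T_8 = 112.7500; y_8 − T_8 = 103 − 112.7500 = -9.7500
t=14: T_14 = 137.8333; y_14 − T_14 = 128 − 137.8333 = -9.8333
Mean deviation: (-9.7500 + -9.8333) / 2 = -9.79

-9.79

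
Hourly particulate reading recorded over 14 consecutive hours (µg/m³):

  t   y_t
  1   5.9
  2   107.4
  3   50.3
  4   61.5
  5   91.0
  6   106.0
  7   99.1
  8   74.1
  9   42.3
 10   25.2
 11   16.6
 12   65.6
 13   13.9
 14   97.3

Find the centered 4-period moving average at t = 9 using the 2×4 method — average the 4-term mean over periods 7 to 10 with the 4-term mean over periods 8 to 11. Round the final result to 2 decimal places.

49.86

Sum over 7–10: 99.1 + 74.1 + 42.3 + 25.2 = 240.7
Sum over 8–11: 74.1 + 42.3 + 25.2 + 16.6 = 158.2
CMA at t=9 = (240.7 + 158.2) / (2·4) = 398.9 / 8 = 49.86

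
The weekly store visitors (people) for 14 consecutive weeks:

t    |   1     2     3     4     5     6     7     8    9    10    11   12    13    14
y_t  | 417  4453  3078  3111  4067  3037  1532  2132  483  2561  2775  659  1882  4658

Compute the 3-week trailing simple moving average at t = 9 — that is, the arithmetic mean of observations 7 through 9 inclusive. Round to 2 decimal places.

Sum of periods 7–9: 1532 + 2132 + 483 = 4147
Divide by 3: 4147 / 3 = 1382.33

1382.33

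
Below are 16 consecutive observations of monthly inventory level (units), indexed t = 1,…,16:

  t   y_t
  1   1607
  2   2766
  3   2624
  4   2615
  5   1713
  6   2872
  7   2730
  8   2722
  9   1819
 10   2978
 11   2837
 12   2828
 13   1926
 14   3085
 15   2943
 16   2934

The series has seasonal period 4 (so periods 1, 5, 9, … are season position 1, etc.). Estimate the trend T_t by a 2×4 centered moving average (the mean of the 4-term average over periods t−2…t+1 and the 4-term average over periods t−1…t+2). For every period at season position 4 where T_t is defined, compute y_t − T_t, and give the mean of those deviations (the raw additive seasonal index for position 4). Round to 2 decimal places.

Season position 4 occurs at t = 4, 8, 12 (where T_t is defined).
t=4: T_4 = 2442.7500; y_4 − T_4 = 2615 − 2442.7500 = 172.2500
t=8: T_8 = 2549.0000; y_8 − T_8 = 2722 − 2549.0000 = 173.0000
t=12: T_12 = 2655.6250; y_12 − T_12 = 2828 − 2655.6250 = 172.3750
Mean deviation: (172.2500 + 173.0000 + 172.3750) / 3 = 172.54

172.54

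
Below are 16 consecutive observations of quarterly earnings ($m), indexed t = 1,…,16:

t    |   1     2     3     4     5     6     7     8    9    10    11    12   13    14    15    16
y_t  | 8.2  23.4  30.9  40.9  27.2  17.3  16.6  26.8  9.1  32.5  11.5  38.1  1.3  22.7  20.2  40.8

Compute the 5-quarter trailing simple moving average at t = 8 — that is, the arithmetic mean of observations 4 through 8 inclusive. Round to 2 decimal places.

Sum of periods 4–8: 40.9 + 27.2 + 17.3 + 16.6 + 26.8 = 128.8
Divide by 5: 128.8 / 5 = 25.76

25.76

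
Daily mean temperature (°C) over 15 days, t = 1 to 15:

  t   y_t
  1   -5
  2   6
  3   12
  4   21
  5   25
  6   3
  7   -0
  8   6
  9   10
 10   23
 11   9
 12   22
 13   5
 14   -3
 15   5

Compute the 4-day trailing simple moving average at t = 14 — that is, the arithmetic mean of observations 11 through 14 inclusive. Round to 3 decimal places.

8.250

Sum of periods 11–14: 9 + 22 + 5 + (-3) = 33
Divide by 4: 33 / 4 = 8.250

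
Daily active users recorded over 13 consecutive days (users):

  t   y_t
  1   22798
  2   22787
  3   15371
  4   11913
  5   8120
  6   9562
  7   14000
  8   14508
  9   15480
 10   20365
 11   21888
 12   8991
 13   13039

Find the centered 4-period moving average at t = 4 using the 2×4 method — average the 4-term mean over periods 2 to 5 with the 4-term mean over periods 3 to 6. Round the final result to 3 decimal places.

Sum over 2–5: 22787 + 15371 + 11913 + 8120 = 58191
Sum over 3–6: 15371 + 11913 + 8120 + 9562 = 44966
CMA at t=4 = (58191 + 44966) / (2·4) = 103157 / 8 = 12894.625

12894.625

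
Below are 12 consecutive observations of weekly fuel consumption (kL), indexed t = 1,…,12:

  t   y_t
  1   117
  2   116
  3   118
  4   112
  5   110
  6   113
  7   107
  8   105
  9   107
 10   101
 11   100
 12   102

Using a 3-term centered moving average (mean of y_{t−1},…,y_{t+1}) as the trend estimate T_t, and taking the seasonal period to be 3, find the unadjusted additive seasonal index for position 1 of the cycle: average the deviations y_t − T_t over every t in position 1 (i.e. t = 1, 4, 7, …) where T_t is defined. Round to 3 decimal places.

-1.444

Season position 1 occurs at t = 4, 7, 10 (where T_t is defined).
t=4: T_4 = 113.33333; y_4 − T_4 = 112 − 113.33333 = -1.33333
t=7: T_7 = 108.33333; y_7 − T_7 = 107 − 108.33333 = -1.33333
t=10: T_10 = 102.66667; y_10 − T_10 = 101 − 102.66667 = -1.66667
Mean deviation: (-1.33333 + -1.33333 + -1.66667) / 3 = -1.444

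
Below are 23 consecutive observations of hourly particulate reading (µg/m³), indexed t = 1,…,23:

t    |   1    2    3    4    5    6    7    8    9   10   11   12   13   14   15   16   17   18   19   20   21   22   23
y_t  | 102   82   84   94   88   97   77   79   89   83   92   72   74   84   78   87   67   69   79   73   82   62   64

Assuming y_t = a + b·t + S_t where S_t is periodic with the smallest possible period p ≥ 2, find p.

First differences y_{t+1} − y_t: -20, 2, 10, -6, 9, -20, 2, 10, -6, 9, -20, 2, …
The difference pattern repeats every 5 terms and not for any smaller step, so p = 5.

5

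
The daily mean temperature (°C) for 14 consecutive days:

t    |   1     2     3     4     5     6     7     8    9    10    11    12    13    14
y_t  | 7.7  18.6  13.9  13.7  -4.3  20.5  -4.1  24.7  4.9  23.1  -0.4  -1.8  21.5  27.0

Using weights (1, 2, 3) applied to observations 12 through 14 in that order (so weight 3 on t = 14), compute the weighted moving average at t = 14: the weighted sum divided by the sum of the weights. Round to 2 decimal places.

20.37

Weighted sum: 1·-1.8 + 2·21.5 + 3·27.0 = -1.8 + 43.0 + 81.0 = 122.2
Weight total: 1 + 2 + 3 = 6
WMA = 122.2 / 6 = 20.37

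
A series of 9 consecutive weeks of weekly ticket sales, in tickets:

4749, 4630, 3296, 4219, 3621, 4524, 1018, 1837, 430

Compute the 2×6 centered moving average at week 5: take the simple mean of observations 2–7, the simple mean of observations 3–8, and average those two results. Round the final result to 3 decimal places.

3318.583

Sum over 2–7: 4630 + 3296 + 4219 + 3621 + 4524 + 1018 = 21308
Sum over 3–8: 3296 + 4219 + 3621 + 4524 + 1018 + 1837 = 18515
CMA at t=5 = (21308 + 18515) / (2·6) = 39823 / 12 = 3318.583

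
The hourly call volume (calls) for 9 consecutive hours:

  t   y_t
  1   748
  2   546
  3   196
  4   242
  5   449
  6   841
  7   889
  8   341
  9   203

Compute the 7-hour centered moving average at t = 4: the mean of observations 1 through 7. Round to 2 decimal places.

558.71

Sum of periods 1–7: 748 + 546 + 196 + 242 + 449 + 841 + 889 = 3911
Divide by 7: 3911 / 7 = 558.71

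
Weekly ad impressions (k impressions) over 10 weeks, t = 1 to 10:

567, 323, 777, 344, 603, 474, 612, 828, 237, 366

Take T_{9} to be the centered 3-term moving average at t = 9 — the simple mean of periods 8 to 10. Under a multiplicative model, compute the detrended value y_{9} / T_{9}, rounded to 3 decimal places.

0.497

Trend T_9 = (828 + 237 + 366) / 3 = 1431/3 = 477.00000
Ratio to trend: 237 / 477.00000 = 0.497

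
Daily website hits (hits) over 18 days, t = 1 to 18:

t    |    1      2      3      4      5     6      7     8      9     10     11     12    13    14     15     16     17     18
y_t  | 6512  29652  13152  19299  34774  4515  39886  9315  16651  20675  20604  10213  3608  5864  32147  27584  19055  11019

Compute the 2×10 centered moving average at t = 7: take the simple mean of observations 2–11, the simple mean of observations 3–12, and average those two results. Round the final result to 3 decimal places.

19880.350

Sum over 2–11: 29652 + 13152 + 19299 + 34774 + 4515 + 39886 + 9315 + 16651 + 20675 + 20604 = 208523
Sum over 3–12: 13152 + 19299 + 34774 + 4515 + 39886 + 9315 + 16651 + 20675 + 20604 + 10213 = 189084
CMA at t=7 = (208523 + 189084) / (2·10) = 397607 / 20 = 19880.350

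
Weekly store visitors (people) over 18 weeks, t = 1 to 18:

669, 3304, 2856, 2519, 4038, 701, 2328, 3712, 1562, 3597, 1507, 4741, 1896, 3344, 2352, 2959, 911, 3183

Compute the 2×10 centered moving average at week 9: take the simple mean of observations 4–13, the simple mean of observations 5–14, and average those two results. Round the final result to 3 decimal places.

Sum over 4–13: 2519 + 4038 + 701 + 2328 + 3712 + 1562 + 3597 + 1507 + 4741 + 1896 = 26601
Sum over 5–14: 4038 + 701 + 2328 + 3712 + 1562 + 3597 + 1507 + 4741 + 1896 + 3344 = 27426
CMA at t=9 = (26601 + 27426) / (2·10) = 54027 / 20 = 2701.350

2701.350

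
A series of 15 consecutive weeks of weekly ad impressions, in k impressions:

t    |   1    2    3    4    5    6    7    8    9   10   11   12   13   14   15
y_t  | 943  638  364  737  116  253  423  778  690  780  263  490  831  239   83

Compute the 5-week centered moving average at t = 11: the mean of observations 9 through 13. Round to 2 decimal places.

Sum of periods 9–13: 690 + 780 + 263 + 490 + 831 = 3054
Divide by 5: 3054 / 5 = 610.80

610.80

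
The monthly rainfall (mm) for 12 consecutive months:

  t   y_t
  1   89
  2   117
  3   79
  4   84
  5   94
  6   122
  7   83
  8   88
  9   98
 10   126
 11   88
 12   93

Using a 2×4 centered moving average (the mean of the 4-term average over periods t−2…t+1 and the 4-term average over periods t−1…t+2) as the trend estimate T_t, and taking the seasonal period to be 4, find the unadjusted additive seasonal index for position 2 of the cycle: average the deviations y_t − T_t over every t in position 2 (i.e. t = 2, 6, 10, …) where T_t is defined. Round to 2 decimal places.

25.56

Season position 2 occurs at t = 6, 10 (where T_t is defined).
t=6: T_6 = 96.2500; y_6 − T_6 = 122 − 96.2500 = 25.7500
t=10: T_10 = 100.6250; y_10 − T_10 = 126 − 100.6250 = 25.3750
Mean deviation: (25.7500 + 25.3750) / 2 = 25.56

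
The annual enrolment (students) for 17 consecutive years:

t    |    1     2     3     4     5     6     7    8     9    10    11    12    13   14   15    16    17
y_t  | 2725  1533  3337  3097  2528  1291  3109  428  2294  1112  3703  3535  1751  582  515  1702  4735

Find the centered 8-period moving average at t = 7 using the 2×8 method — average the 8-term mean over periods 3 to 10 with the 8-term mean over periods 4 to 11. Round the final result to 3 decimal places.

Sum over 3–10: 3337 + 3097 + 2528 + 1291 + 3109 + 428 + 2294 + 1112 = 17196
Sum over 4–11: 3097 + 2528 + 1291 + 3109 + 428 + 2294 + 1112 + 3703 = 17562
CMA at t=7 = (17196 + 17562) / (2·8) = 34758 / 16 = 2172.375

2172.375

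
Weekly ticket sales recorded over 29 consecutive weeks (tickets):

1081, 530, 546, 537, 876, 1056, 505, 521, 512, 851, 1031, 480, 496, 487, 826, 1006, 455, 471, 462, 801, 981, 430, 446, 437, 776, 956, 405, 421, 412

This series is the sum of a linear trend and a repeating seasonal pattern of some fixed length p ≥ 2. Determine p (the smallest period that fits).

5

First differences y_{t+1} − y_t: -551, 16, -9, 339, 180, -551, 16, -9, 339, 180, -551, 16, …
The difference pattern repeats every 5 terms and not for any smaller step, so p = 5.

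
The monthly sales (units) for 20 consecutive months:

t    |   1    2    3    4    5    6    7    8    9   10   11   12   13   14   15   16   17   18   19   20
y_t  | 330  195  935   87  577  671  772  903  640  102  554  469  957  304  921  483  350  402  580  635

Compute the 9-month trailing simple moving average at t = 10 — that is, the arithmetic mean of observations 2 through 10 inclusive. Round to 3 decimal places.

542.444

Sum of periods 2–10: 195 + 935 + 87 + 577 + 671 + 772 + 903 + 640 + 102 = 4882
Divide by 9: 4882 / 9 = 542.444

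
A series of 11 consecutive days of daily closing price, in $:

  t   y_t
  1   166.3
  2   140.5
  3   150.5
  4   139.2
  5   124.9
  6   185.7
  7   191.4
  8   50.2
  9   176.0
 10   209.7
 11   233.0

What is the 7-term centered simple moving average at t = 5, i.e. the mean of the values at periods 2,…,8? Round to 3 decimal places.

140.343

Sum of periods 2–8: 140.5 + 150.5 + 139.2 + 124.9 + 185.7 + 191.4 + 50.2 = 982.4
Divide by 7: 982.4 / 7 = 140.343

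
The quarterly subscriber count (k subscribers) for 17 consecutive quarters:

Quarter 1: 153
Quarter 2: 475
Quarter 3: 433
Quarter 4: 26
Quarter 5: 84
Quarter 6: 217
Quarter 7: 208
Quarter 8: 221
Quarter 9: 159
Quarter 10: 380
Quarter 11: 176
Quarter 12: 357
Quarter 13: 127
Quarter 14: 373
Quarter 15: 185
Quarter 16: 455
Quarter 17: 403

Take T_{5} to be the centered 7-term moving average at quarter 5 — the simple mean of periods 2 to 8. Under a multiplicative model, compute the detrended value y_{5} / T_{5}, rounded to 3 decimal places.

0.353

Trend T_5 = (475 + 433 + 26 + 84 + 217 + 208 + 221) / 7 = 1664/7 = 237.71429
Ratio to trend: 84 / 237.71429 = 0.353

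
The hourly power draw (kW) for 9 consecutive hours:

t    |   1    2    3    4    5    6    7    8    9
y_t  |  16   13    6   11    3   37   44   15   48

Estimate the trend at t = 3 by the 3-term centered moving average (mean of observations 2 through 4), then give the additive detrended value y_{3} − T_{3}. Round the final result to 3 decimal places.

-4.000

Trend T_3 = (13 + 6 + 11) / 3 = 30/3 = 10.00000
Detrended value: 6 − 10.00000 = -4.000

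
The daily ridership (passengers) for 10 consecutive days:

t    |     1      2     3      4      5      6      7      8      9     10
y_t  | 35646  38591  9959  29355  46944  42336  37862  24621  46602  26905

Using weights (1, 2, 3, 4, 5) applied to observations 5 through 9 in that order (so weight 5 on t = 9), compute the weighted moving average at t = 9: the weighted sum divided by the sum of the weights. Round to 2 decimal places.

38446.40

Weighted sum: 1·46944 + 2·42336 + 3·37862 + 4·24621 + 5·46602 = 46944 + 84672 + 113586 + 98484 + 233010 = 576696
Weight total: 1 + 2 + 3 + 4 + 5 = 15
WMA = 576696 / 15 = 38446.40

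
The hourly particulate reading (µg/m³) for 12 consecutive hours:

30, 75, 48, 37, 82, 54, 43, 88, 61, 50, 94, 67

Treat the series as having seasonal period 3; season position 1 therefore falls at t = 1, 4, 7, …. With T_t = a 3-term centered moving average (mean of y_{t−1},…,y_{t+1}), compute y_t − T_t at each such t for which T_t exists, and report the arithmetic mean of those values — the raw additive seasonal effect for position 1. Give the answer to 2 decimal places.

-18.56

Season position 1 occurs at t = 4, 7, 10 (where T_t is defined).
t=4: T_4 = 55.6667; y_4 − T_4 = 37 − 55.6667 = -18.6667
t=7: T_7 = 61.6667; y_7 − T_7 = 43 − 61.6667 = -18.6667
t=10: T_10 = 68.3333; y_10 − T_10 = 50 − 68.3333 = -18.3333
Mean deviation: (-18.6667 + -18.6667 + -18.3333) / 3 = -18.56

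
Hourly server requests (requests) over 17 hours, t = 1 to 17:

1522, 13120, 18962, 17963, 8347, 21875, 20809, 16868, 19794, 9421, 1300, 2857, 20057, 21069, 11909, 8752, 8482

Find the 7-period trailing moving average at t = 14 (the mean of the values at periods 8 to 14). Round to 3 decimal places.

13052.286

Sum of periods 8–14: 16868 + 19794 + 9421 + 1300 + 2857 + 20057 + 21069 = 91366
Divide by 7: 91366 / 7 = 13052.286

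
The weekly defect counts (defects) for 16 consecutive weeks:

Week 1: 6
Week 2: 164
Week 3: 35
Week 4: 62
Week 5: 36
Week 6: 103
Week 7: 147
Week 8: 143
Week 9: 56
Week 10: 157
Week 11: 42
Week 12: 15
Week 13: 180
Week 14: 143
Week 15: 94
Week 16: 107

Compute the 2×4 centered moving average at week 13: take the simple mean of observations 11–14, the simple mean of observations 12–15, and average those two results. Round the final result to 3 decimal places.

101.500

Sum over 11–14: 42 + 15 + 180 + 143 = 380
Sum over 12–15: 15 + 180 + 143 + 94 = 432
CMA at t=13 = (380 + 432) / (2·4) = 812 / 8 = 101.500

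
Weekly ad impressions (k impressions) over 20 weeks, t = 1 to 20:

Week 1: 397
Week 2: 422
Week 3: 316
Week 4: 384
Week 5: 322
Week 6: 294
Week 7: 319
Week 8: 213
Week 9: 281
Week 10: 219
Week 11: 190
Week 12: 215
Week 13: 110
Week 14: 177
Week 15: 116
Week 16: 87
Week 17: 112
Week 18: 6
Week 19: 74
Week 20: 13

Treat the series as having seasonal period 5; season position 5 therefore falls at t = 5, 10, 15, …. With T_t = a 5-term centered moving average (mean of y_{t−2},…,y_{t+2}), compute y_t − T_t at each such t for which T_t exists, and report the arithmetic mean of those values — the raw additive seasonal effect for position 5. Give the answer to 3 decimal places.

Season position 5 occurs at t = 5, 10, 15 (where T_t is defined).
t=5: T_5 = 327.00000; y_5 − T_5 = 322 − 327.00000 = -5.00000
t=10: T_10 = 223.60000; y_10 − T_10 = 219 − 223.60000 = -4.60000
t=15: T_15 = 120.40000; y_15 − T_15 = 116 − 120.40000 = -4.40000
Mean deviation: (-5.00000 + -4.60000 + -4.40000) / 3 = -4.667

-4.667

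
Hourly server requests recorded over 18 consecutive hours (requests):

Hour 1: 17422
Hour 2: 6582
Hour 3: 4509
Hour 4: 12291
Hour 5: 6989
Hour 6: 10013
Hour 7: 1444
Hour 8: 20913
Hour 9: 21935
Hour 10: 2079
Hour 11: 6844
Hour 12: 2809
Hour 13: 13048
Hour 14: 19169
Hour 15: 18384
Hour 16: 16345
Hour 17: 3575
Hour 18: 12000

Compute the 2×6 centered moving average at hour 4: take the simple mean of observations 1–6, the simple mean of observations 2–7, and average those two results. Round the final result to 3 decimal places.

Sum over 1–6: 17422 + 6582 + 4509 + 12291 + 6989 + 10013 = 57806
Sum over 2–7: 6582 + 4509 + 12291 + 6989 + 10013 + 1444 = 41828
CMA at t=4 = (57806 + 41828) / (2·6) = 99634 / 12 = 8302.833

8302.833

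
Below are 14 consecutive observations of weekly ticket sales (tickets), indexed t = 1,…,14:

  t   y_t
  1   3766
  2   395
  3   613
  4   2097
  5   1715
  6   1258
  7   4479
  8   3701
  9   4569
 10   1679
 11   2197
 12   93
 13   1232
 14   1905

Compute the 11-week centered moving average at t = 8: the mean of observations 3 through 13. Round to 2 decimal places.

Sum of periods 3–13: 613 + 2097 + 1715 + 1258 + 4479 + 3701 + 4569 + 1679 + 2197 + 93 + 1232 = 23633
Divide by 11: 23633 / 11 = 2148.45

2148.45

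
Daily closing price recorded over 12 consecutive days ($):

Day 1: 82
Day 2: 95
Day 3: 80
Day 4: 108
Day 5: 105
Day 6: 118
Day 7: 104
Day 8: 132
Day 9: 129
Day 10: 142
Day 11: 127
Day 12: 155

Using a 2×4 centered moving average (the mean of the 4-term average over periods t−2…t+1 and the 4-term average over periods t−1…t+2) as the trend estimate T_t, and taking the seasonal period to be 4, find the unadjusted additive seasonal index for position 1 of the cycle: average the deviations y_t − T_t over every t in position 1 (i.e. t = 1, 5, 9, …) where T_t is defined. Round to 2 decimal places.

Season position 1 occurs at t = 5, 9 (where T_t is defined).
t=5: T_5 = 105.7500; y_5 − T_5 = 105 − 105.7500 = -0.7500
t=9: T_9 = 129.6250; y_9 − T_9 = 129 − 129.6250 = -0.6250
Mean deviation: (-0.7500 + -0.6250) / 2 = -0.69

-0.69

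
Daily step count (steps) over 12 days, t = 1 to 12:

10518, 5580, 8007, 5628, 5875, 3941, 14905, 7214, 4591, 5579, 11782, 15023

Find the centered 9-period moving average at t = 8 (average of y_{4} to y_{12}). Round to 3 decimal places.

8282.000

Sum of periods 4–12: 5628 + 5875 + 3941 + 14905 + 7214 + 4591 + 5579 + 11782 + 15023 = 74538
Divide by 9: 74538 / 9 = 8282.000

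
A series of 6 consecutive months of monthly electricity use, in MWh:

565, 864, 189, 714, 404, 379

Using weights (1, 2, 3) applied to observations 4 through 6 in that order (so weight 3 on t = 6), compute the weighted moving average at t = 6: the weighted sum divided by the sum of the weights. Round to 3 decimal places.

443.167

Weighted sum: 1·714 + 2·404 + 3·379 = 714 + 808 + 1137 = 2659
Weight total: 1 + 2 + 3 = 6
WMA = 2659 / 6 = 443.167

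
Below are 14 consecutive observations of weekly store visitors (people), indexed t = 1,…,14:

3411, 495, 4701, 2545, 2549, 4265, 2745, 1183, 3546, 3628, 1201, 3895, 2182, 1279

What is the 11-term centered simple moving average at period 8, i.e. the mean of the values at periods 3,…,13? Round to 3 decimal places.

2949.091

Sum of periods 3–13: 4701 + 2545 + 2549 + 4265 + 2745 + 1183 + 3546 + 3628 + 1201 + 3895 + 2182 = 32440
Divide by 11: 32440 / 11 = 2949.091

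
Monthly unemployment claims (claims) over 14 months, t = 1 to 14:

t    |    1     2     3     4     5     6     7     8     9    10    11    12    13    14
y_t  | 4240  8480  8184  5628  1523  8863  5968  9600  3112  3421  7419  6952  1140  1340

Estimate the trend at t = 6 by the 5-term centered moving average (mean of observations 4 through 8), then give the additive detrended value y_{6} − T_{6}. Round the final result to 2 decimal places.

2546.60

Trend T_6 = (5628 + 1523 + 8863 + 5968 + 9600) / 5 = 31582/5 = 6316.4000
Detrended value: 8863 − 6316.4000 = 2546.60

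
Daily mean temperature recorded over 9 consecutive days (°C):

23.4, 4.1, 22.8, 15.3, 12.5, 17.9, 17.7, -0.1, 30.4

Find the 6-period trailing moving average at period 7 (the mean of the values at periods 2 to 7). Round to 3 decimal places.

Sum of periods 2–7: 4.1 + 22.8 + 15.3 + 12.5 + 17.9 + 17.7 = 90.3
Divide by 6: 90.3 / 6 = 15.050

15.050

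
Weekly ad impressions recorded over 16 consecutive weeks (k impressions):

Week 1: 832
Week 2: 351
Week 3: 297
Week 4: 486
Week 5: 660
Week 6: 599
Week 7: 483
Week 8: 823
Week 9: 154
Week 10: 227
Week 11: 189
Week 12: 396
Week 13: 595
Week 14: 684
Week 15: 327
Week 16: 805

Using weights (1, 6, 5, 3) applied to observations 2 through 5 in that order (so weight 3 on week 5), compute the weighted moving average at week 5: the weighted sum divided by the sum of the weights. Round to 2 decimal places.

Weighted sum: 1·351 + 6·297 + 5·486 + 3·660 = 351 + 1782 + 2430 + 1980 = 6543
Weight total: 1 + 6 + 5 + 3 = 15
WMA = 6543 / 15 = 436.20

436.20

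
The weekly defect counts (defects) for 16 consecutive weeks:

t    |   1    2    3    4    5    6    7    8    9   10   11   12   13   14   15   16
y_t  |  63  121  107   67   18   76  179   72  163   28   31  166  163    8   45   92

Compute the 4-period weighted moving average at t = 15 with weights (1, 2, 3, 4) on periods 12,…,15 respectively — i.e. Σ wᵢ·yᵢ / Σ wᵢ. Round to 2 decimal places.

69.60

Weighted sum: 1·166 + 2·163 + 3·8 + 4·45 = 166 + 326 + 24 + 180 = 696
Weight total: 1 + 2 + 3 + 4 = 10
WMA = 696 / 10 = 69.60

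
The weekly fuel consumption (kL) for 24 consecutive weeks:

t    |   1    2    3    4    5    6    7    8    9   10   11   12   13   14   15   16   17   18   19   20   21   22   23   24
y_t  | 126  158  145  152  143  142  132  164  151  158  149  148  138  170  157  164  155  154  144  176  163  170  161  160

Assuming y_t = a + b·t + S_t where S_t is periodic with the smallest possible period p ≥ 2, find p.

First differences y_{t+1} − y_t: 32, -13, 7, -9, -1, -10, 32, -13, 7, -9, -1, -10, 32, -13, …
The difference pattern repeats every 6 terms and not for any smaller step, so p = 6.

6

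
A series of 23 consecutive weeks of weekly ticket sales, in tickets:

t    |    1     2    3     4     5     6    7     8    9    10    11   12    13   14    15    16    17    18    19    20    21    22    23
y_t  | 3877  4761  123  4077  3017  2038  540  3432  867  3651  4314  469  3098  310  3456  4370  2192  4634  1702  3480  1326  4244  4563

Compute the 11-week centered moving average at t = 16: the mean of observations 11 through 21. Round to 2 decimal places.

2668.27

Sum of periods 11–21: 4314 + 469 + 3098 + 310 + 3456 + 4370 + 2192 + 4634 + 1702 + 3480 + 1326 = 29351
Divide by 11: 29351 / 11 = 2668.27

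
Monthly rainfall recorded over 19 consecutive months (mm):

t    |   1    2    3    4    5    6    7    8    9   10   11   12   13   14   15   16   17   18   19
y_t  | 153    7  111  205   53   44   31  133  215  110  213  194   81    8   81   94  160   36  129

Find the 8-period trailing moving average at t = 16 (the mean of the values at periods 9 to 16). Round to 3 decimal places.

124.500

Sum of periods 9–16: 215 + 110 + 213 + 194 + 81 + 8 + 81 + 94 = 996
Divide by 8: 996 / 8 = 124.500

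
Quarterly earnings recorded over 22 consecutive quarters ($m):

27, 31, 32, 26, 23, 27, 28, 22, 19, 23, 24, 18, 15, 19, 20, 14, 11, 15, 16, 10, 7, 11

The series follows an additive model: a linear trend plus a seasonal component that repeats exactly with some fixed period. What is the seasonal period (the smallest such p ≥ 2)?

4

First differences y_{t+1} − y_t: 4, 1, -6, -3, 4, 1, -6, -3, 4, 1, …
The difference pattern repeats every 4 terms and not for any smaller step, so p = 4.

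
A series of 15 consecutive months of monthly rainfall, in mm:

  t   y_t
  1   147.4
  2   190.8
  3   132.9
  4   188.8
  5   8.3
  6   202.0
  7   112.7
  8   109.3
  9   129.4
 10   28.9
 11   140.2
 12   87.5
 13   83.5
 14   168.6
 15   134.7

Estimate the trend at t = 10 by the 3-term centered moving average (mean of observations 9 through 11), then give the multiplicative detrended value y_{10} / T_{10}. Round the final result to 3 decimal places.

0.290

Trend T_10 = (129.4 + 28.9 + 140.2) / 3 = 298.5/3 = 99.50000
Ratio to trend: 28.9 / 99.50000 = 0.290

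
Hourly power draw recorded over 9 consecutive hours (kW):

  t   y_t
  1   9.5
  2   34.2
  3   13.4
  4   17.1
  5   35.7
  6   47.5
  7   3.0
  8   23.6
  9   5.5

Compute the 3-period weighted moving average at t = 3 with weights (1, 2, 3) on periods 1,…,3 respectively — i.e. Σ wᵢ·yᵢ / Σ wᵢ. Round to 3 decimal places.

Weighted sum: 1·9.5 + 2·34.2 + 3·13.4 = 9.5 + 68.4 + 40.2 = 118.1
Weight total: 1 + 2 + 3 = 6
WMA = 118.1 / 6 = 19.683

19.683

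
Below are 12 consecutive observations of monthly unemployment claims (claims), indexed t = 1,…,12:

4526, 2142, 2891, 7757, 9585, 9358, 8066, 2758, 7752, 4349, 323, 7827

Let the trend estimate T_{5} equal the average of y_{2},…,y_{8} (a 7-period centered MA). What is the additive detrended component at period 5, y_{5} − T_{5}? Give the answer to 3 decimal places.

3505.429

Trend T_5 = (2142 + 2891 + 7757 + 9585 + 9358 + 8066 + 2758) / 7 = 42557/7 = 6079.57143
Detrended value: 9585 − 6079.57143 = 3505.429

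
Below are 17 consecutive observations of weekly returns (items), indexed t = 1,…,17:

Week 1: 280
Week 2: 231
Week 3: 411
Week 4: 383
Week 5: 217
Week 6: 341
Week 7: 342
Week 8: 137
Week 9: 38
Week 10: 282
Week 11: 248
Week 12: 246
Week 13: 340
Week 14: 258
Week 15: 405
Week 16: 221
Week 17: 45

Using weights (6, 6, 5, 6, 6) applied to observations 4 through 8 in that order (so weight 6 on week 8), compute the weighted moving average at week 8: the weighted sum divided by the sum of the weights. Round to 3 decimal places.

Weighted sum: 6·383 + 6·217 + 5·341 + 6·342 + 6·137 = 2298 + 1302 + 1705 + 2052 + 822 = 8179
Weight total: 6 + 6 + 5 + 6 + 6 = 29
WMA = 8179 / 29 = 282.034

282.034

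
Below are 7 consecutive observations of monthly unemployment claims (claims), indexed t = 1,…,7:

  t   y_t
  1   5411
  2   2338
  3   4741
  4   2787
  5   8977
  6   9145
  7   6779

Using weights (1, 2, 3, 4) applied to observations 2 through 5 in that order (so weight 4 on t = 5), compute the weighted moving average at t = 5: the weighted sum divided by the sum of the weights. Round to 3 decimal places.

Weighted sum: 1·2338 + 2·4741 + 3·2787 + 4·8977 = 2338 + 9482 + 8361 + 35908 = 56089
Weight total: 1 + 2 + 3 + 4 = 10
WMA = 56089 / 10 = 5608.900

5608.900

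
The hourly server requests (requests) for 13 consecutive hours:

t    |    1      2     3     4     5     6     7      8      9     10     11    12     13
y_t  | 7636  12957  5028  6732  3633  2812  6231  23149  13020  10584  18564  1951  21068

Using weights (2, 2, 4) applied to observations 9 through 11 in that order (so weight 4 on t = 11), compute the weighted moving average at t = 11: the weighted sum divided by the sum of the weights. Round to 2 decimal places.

15183.00

Weighted sum: 2·13020 + 2·10584 + 4·18564 = 26040 + 21168 + 74256 = 121464
Weight total: 2 + 2 + 4 = 8
WMA = 121464 / 8 = 15183.00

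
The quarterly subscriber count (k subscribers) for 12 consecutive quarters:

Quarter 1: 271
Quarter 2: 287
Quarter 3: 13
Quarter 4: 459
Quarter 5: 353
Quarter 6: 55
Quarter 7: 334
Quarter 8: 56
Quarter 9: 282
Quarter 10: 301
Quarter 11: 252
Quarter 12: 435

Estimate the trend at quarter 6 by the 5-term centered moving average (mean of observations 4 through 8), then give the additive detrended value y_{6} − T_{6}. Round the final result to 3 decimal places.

-196.400

Trend T_6 = (459 + 353 + 55 + 334 + 56) / 5 = 1257/5 = 251.40000
Detrended value: 55 − 251.40000 = -196.400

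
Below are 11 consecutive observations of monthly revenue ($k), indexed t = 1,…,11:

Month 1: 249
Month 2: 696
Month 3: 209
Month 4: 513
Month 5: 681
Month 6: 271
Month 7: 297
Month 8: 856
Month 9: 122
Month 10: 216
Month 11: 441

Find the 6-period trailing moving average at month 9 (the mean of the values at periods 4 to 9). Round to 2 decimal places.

Sum of periods 4–9: 513 + 681 + 271 + 297 + 856 + 122 = 2740
Divide by 6: 2740 / 6 = 456.67

456.67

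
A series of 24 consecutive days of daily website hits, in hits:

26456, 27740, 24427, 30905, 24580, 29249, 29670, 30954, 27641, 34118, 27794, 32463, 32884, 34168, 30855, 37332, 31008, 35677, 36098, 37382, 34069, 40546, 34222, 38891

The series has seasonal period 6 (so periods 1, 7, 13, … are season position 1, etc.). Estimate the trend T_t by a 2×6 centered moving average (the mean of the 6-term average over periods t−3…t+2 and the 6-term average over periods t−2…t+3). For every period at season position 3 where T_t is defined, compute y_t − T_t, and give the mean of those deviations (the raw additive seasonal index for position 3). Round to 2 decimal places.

Season position 3 occurs at t = 9, 15, 21 (where T_t is defined).
t=9: T_9 = 30172.1667; y_9 − T_9 = 27641 − 30172.1667 = -2531.1667
t=15: T_15 = 33386.1667; y_15 − T_15 = 30855 − 33386.1667 = -2531.1667
t=21: T_21 = 36600.1667; y_21 − T_21 = 34069 − 36600.1667 = -2531.1667
Mean deviation: (-2531.1667 + -2531.1667 + -2531.1667) / 3 = -2531.17

-2531.17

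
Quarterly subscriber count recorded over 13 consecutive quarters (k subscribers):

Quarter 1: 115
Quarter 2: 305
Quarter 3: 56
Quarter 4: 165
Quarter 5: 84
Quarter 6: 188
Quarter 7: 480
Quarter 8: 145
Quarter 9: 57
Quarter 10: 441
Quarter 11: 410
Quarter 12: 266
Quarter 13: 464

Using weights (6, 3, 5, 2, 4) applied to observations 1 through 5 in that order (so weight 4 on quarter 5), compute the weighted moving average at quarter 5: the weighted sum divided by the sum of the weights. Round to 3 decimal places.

Weighted sum: 6·115 + 3·305 + 5·56 + 2·165 + 4·84 = 690 + 915 + 280 + 330 + 336 = 2551
Weight total: 6 + 3 + 5 + 2 + 4 = 20
WMA = 2551 / 20 = 127.550

127.550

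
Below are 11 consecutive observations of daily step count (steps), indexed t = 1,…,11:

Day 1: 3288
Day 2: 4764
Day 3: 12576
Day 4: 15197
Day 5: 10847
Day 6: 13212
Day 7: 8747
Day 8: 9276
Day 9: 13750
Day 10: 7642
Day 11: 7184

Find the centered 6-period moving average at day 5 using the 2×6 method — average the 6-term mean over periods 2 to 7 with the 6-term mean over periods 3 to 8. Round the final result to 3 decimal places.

11266.500

Sum over 2–7: 4764 + 12576 + 15197 + 10847 + 13212 + 8747 = 65343
Sum over 3–8: 12576 + 15197 + 10847 + 13212 + 8747 + 9276 = 69855
CMA at t=5 = (65343 + 69855) / (2·6) = 135198 / 12 = 11266.500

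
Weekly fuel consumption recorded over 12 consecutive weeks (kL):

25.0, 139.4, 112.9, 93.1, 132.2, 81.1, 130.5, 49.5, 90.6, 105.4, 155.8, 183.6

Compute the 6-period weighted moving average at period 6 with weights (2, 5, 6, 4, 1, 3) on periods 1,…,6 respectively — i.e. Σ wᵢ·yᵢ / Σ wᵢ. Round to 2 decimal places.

Weighted sum: 2·25.0 + 5·139.4 + 6·112.9 + 4·93.1 + 1·132.2 + 3·81.1 = 50.0 + 697.0 + 677.4 + 372.4 + 132.2 + 243.3 = 2172.3
Weight total: 2 + 5 + 6 + 4 + 1 + 3 = 21
WMA = 2172.3 / 21 = 103.44

103.44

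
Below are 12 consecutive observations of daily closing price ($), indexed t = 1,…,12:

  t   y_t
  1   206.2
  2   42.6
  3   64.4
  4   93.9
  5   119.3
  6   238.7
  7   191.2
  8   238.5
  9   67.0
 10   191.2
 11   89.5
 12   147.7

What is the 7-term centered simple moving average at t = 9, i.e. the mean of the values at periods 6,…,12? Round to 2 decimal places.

Sum of periods 6–12: 238.7 + 191.2 + 238.5 + 67.0 + 191.2 + 89.5 + 147.7 = 1163.8
Divide by 7: 1163.8 / 7 = 166.26

166.26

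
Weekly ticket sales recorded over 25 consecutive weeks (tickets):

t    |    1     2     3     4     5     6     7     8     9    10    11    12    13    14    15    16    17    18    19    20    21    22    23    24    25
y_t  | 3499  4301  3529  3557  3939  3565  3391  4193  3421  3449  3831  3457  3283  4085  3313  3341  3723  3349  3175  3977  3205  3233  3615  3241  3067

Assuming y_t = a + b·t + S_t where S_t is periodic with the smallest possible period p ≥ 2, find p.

First differences y_{t+1} − y_t: 802, -772, 28, 382, -374, -174, 802, -772, 28, 382, -374, -174, 802, -772, …
The difference pattern repeats every 6 terms and not for any smaller step, so p = 6.

6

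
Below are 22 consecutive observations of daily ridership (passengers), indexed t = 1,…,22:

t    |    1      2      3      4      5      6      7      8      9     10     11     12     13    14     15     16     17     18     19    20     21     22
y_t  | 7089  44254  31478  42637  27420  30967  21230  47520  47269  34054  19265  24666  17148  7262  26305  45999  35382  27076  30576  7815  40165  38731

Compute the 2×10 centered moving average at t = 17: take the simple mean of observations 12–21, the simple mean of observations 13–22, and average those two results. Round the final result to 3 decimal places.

Sum over 12–21: 24666 + 17148 + 7262 + 26305 + 45999 + 35382 + 27076 + 30576 + 7815 + 40165 = 262394
Sum over 13–22: 17148 + 7262 + 26305 + 45999 + 35382 + 27076 + 30576 + 7815 + 40165 + 38731 = 276459
CMA at t=17 = (262394 + 276459) / (2·10) = 538853 / 20 = 26942.650

26942.650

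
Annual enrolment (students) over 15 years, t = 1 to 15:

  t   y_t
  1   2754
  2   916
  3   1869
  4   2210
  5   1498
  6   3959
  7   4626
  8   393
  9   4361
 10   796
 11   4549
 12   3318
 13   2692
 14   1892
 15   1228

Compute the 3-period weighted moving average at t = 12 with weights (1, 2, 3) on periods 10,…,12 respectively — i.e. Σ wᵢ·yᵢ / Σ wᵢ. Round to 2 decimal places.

Weighted sum: 1·796 + 2·4549 + 3·3318 = 796 + 9098 + 9954 = 19848
Weight total: 1 + 2 + 3 = 6
WMA = 19848 / 6 = 3308.00

3308.00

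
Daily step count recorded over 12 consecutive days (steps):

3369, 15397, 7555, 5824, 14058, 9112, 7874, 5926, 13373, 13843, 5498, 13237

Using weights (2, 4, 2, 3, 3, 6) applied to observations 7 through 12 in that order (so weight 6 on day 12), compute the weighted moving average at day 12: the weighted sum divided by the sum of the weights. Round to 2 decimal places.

Weighted sum: 2·7874 + 4·5926 + 2·13373 + 3·13843 + 3·5498 + 6·13237 = 15748 + 23704 + 26746 + 41529 + 16494 + 79422 = 203643
Weight total: 2 + 4 + 2 + 3 + 3 + 6 = 20
WMA = 203643 / 20 = 10182.15

10182.15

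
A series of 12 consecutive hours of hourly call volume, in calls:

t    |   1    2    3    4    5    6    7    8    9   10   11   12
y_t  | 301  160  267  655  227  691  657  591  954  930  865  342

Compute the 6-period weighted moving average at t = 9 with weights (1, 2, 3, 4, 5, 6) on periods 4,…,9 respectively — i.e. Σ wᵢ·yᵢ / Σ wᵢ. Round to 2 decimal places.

Weighted sum: 1·655 + 2·227 + 3·691 + 4·657 + 5·591 + 6·954 = 655 + 454 + 2073 + 2628 + 2955 + 5724 = 14489
Weight total: 1 + 2 + 3 + 4 + 5 + 6 = 21
WMA = 14489 / 21 = 689.95

689.95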